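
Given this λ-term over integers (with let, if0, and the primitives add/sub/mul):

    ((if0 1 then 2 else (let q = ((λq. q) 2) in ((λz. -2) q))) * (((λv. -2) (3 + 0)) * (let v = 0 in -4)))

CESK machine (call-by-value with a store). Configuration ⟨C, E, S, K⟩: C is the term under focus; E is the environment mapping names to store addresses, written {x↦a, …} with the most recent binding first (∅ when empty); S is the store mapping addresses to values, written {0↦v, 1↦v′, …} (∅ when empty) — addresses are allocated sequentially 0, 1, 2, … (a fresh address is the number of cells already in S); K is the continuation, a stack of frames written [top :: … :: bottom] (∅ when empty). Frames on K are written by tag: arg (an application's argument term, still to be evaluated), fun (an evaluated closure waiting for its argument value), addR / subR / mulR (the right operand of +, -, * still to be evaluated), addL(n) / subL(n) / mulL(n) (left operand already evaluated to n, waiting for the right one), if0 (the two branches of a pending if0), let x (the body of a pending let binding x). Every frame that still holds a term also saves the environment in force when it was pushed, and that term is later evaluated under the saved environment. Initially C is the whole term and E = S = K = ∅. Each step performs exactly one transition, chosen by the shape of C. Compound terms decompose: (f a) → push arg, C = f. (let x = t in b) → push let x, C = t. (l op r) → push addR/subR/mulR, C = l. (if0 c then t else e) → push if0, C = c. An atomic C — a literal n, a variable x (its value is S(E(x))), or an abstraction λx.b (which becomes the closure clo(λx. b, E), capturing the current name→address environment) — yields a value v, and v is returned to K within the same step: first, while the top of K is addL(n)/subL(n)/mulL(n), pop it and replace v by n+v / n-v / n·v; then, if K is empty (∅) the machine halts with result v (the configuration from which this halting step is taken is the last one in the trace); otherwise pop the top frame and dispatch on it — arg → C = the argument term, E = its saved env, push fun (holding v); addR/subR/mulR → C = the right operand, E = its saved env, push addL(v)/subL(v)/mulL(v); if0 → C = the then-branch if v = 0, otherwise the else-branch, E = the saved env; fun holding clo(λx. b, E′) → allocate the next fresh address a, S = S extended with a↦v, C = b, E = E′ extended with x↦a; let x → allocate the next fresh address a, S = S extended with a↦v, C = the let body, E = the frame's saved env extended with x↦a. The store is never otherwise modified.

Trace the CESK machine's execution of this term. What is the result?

[0] ⟨C=((if0 1 then 2 else (let q = ((λq. q) 2) in ((λz. -2) q))) * (((λv. -2) (3 + 0)) * (let v = 0 in -4))); E=∅; S=∅; K=∅⟩
[1] ⟨C=(if0 1 then 2 else (let q = ((λq. q) 2) in ((λz. -2) q))); E=∅; S=∅; K=[mulR]⟩
[2] ⟨C=1; E=∅; S=∅; K=[if0 :: mulR]⟩
[3] ⟨C=(let q = ((λq. q) 2) in ((λz. -2) q)); E=∅; S=∅; K=[mulR]⟩
[4] ⟨C=((λq. q) 2); E=∅; S=∅; K=[let q :: mulR]⟩
[5] ⟨C=(λq. q); E=∅; S=∅; K=[arg :: let q :: mulR]⟩
[6] ⟨C=2; E=∅; S=∅; K=[fun :: let q :: mulR]⟩
[7] ⟨C=q; E={q↦0}; S={0↦2}; K=[let q :: mulR]⟩
[8] ⟨C=((λz. -2) q); E={q↦1}; S={0↦2, 1↦2}; K=[mulR]⟩
[9] ⟨C=(λz. -2); E={q↦1}; S={0↦2, 1↦2}; K=[arg :: mulR]⟩
[10] ⟨C=q; E={q↦1}; S={0↦2, 1↦2}; K=[fun :: mulR]⟩
[11] ⟨C=-2; E={z↦2, q↦1}; S={0↦2, 1↦2, 2↦2}; K=[mulR]⟩
[12] ⟨C=(((λv. -2) (3 + 0)) * (let v = 0 in -4)); E=∅; S={0↦2, 1↦2, 2↦2}; K=[mulL(-2)]⟩
[13] ⟨C=((λv. -2) (3 + 0)); E=∅; S={0↦2, 1↦2, 2↦2}; K=[mulR :: mulL(-2)]⟩
[14] ⟨C=(λv. -2); E=∅; S={0↦2, 1↦2, 2↦2}; K=[arg :: mulR :: mulL(-2)]⟩
[15] ⟨C=(3 + 0); E=∅; S={0↦2, 1↦2, 2↦2}; K=[fun :: mulR :: mulL(-2)]⟩
[16] ⟨C=3; E=∅; S={0↦2, 1↦2, 2↦2}; K=[addR :: fun :: mulR :: mulL(-2)]⟩
[17] ⟨C=0; E=∅; S={0↦2, 1↦2, 2↦2}; K=[addL(3) :: fun :: mulR :: mulL(-2)]⟩
[18] ⟨C=-2; E={v↦3}; S={0↦2, 1↦2, 2↦2, 3↦3}; K=[mulR :: mulL(-2)]⟩
[19] ⟨C=(let v = 0 in -4); E=∅; S={0↦2, 1↦2, 2↦2, 3↦3}; K=[mulL(-2) :: mulL(-2)]⟩
[20] ⟨C=0; E=∅; S={0↦2, 1↦2, 2↦2, 3↦3}; K=[let v :: mulL(-2) :: mulL(-2)]⟩
[21] ⟨C=-4; E={v↦4}; S={0↦2, 1↦2, 2↦2, 3↦3, 4↦0}; K=[mulL(-2) :: mulL(-2)]⟩
→ final value -16

Answer: -16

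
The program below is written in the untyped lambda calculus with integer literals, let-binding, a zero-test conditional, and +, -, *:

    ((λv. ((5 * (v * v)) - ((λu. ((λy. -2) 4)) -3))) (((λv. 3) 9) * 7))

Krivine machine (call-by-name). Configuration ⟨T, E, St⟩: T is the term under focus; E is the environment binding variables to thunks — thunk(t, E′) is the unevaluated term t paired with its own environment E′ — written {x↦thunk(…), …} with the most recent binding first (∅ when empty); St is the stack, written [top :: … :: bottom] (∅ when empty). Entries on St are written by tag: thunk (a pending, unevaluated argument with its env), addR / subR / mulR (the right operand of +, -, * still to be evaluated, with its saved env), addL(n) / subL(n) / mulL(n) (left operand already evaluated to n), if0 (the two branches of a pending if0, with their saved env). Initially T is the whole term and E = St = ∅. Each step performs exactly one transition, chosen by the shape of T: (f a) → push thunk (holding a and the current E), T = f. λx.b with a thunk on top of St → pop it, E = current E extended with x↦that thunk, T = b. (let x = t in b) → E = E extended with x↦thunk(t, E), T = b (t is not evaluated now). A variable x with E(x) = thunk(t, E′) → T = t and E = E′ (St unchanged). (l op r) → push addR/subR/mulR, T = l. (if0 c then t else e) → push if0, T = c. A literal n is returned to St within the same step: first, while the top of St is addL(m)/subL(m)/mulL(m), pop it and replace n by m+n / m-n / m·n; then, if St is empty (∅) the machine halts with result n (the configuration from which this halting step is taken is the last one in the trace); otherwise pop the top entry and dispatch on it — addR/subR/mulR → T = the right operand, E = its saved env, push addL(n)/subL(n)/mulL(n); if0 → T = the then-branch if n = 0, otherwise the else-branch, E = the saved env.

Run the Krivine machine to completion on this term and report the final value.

step 0: [T=((λv. ((5 * (v * v)) - ((λu. ((λy. -2) 4)) -3))) (((λv. 3) 9) * 7)) | E=∅ | St=∅]
step 1: [T=(λv. ((5 * (v * v)) - ((λu. ((λy. -2) 4)) -3))) | E=∅ | St=[thunk]]
step 2: [T=((5 * (v * v)) - ((λu. ((λy. -2) 4)) -3)) | E={v↦thunk((((λv. 3) 9) * 7), ∅)} | St=∅]
step 3: [T=(5 * (v * v)) | E={v↦thunk((((λv. 3) 9) * 7), ∅)} | St=[subR]]
step 4: [T=5 | E={v↦thunk((((λv. 3) 9) * 7), ∅)} | St=[mulR :: subR]]
step 5: [T=(v * v) | E={v↦thunk((((λv. 3) 9) * 7), ∅)} | St=[mulL(5) :: subR]]
step 6: [T=v | E={v↦thunk((((λv. 3) 9) * 7), ∅)} | St=[mulR :: mulL(5) :: subR]]
step 7: [T=(((λv. 3) 9) * 7) | E=∅ | St=[mulR :: mulL(5) :: subR]]
step 8: [T=((λv. 3) 9) | E=∅ | St=[mulR :: mulR :: mulL(5) :: subR]]
step 9: [T=(λv. 3) | E=∅ | St=[thunk :: mulR :: mulR :: mulL(5) :: subR]]
step 10: [T=3 | E={v↦thunk(9, ∅)} | St=[mulR :: mulR :: mulL(5) :: subR]]
step 11: [T=7 | E=∅ | St=[mulL(3) :: mulR :: mulL(5) :: subR]]
step 12: [T=v | E={v↦thunk((((λv. 3) 9) * 7), ∅)} | St=[mulL(21) :: mulL(5) :: subR]]
step 13: [T=(((λv. 3) 9) * 7) | E=∅ | St=[mulL(21) :: mulL(5) :: subR]]
step 14: [T=((λv. 3) 9) | E=∅ | St=[mulR :: mulL(21) :: mulL(5) :: subR]]
step 15: [T=(λv. 3) | E=∅ | St=[thunk :: mulR :: mulL(21) :: mulL(5) :: subR]]
step 16: [T=3 | E={v↦thunk(9, ∅)} | St=[mulR :: mulL(21) :: mulL(5) :: subR]]
step 17: [T=7 | E=∅ | St=[mulL(3) :: mulL(21) :: mulL(5) :: subR]]
step 18: [T=((λu. ((λy. -2) 4)) -3) | E={v↦thunk((((λv. 3) 9) * 7), ∅)} | St=[subL(2205)]]
step 19: [T=(λu. ((λy. -2) 4)) | E={v↦thunk((((λv. 3) 9) * 7), ∅)} | St=[thunk :: subL(2205)]]
step 20: [T=((λy. -2) 4) | E={u↦thunk(-3, {v↦thunk((((λv. 3) 9) * 7), ∅)}), v↦thunk((((λv. 3) 9) * 7), ∅)} | St=[subL(2205)]]
step 21: [T=(λy. -2) | E={u↦thunk(-3, {v↦thunk((((λv. 3) 9) * 7), ∅)}), v↦thunk((((λv. 3) 9) * 7), ∅)} | St=[thunk :: subL(2205)]]
step 22: [T=-2 | E={y↦thunk(4, {u↦thunk(-3, {v↦thunk((((λv. 3) 9) * 7), ∅)}), v↦thunk((((λv. 3) 9) * 7), ∅)}), u↦thunk(-3, {v↦thunk((((λv. 3) 9) * 7), ∅)}), v↦thunk((((λv. 3) 9) * 7), ∅)} | St=[subL(2205)]]
→ final value 2207

Answer: 2207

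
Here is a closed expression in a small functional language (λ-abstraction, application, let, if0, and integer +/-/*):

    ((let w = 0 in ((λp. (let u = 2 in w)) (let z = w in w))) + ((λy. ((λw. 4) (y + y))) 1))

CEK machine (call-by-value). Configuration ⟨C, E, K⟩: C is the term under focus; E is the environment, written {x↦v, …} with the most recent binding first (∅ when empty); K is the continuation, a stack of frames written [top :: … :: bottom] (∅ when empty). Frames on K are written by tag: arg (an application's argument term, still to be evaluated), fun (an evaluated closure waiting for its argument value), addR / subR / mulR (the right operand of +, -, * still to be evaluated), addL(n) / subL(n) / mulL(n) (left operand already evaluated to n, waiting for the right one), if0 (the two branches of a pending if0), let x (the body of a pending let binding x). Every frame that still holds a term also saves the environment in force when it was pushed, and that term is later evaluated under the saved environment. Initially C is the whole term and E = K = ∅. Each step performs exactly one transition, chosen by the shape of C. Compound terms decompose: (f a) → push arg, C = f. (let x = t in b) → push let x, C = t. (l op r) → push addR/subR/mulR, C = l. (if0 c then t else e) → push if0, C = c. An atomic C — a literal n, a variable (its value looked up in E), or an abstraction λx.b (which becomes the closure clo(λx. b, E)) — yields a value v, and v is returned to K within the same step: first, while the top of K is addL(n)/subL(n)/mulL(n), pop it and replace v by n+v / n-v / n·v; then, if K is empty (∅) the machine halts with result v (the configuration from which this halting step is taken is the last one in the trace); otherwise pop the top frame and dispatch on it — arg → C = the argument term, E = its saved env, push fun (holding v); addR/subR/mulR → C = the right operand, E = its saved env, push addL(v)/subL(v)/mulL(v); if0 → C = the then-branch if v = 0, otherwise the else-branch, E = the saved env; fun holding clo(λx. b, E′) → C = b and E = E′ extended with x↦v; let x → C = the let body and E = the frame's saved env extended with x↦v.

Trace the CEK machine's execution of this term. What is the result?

[0] ⟨C=((let w = 0 in ((λp. (let u = 2 in w)) (let z = w in w))) + ((λy. ((λw. 4) (y + y))) 1)); E=∅; K=∅⟩
[1] ⟨C=(let w = 0 in ((λp. (let u = 2 in w)) (let z = w in w))); E=∅; K=[addR]⟩
[2] ⟨C=0; E=∅; K=[let w :: addR]⟩
[3] ⟨C=((λp. (let u = 2 in w)) (let z = w in w)); E={w↦0}; K=[addR]⟩
[4] ⟨C=(λp. (let u = 2 in w)); E={w↦0}; K=[arg :: addR]⟩
[5] ⟨C=(let z = w in w); E={w↦0}; K=[fun :: addR]⟩
[6] ⟨C=w; E={w↦0}; K=[let z :: fun :: addR]⟩
[7] ⟨C=w; E={z↦0, w↦0}; K=[fun :: addR]⟩
[8] ⟨C=(let u = 2 in w); E={p↦0, w↦0}; K=[addR]⟩
[9] ⟨C=2; E={p↦0, w↦0}; K=[let u :: addR]⟩
[10] ⟨C=w; E={u↦2, p↦0, w↦0}; K=[addR]⟩
[11] ⟨C=((λy. ((λw. 4) (y + y))) 1); E=∅; K=[addL(0)]⟩
[12] ⟨C=(λy. ((λw. 4) (y + y))); E=∅; K=[arg :: addL(0)]⟩
[13] ⟨C=1; E=∅; K=[fun :: addL(0)]⟩
[14] ⟨C=((λw. 4) (y + y)); E={y↦1}; K=[addL(0)]⟩
[15] ⟨C=(λw. 4); E={y↦1}; K=[arg :: addL(0)]⟩
[16] ⟨C=(y + y); E={y↦1}; K=[fun :: addL(0)]⟩
[17] ⟨C=y; E={y↦1}; K=[addR :: fun :: addL(0)]⟩
[18] ⟨C=y; E={y↦1}; K=[addL(1) :: fun :: addL(0)]⟩
[19] ⟨C=4; E={w↦2, y↦1}; K=[addL(0)]⟩
→ final value 4

Answer: 4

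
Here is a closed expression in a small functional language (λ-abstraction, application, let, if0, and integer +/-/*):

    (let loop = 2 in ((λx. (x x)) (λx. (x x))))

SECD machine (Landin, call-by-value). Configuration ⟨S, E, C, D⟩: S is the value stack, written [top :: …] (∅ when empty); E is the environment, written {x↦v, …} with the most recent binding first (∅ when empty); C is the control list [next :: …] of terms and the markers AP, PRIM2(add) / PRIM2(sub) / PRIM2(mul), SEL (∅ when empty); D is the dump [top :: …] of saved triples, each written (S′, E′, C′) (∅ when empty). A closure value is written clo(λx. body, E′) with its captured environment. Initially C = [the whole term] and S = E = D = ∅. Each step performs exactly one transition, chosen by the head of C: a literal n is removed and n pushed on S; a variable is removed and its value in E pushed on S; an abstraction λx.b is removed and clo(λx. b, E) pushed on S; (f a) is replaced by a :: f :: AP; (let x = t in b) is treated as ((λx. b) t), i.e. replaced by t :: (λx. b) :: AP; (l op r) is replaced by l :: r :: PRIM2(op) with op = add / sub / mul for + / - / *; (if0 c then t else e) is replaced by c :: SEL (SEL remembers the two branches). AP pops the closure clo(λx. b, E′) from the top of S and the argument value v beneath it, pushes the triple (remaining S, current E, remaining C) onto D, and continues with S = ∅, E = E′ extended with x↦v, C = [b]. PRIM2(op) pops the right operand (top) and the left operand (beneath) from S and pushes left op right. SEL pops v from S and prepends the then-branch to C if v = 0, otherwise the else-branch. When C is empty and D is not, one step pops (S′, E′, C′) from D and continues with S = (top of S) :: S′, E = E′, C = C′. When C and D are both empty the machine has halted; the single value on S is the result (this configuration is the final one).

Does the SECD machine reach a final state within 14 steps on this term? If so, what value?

0. [S=∅ | E=∅ | C=[(let loop = 2 in ((λx. (x x)) (λx. (x x))))] | D=∅]
1. [S=∅ | E=∅ | C=[2 :: (λloop. ((λx. (x x)) (λx. (x x)))) :: AP] | D=∅]
2. [S=[2] | E=∅ | C=[(λloop. ((λx. (x x)) (λx. (x x)))) :: AP] | D=∅]
3. [S=[clo(λloop. ((λx. (x x)) (λx. (x x))), ∅) :: 2] | E=∅ | C=[AP] | D=∅]
4. [S=∅ | E={loop↦2} | C=[((λx. (x x)) (λx. (x x)))] | D=[(∅, ∅, ∅)]]
5. [S=∅ | E={loop↦2} | C=[(λx. (x x)) :: (λx. (x x)) :: AP] | D=[(∅, ∅, ∅)]]
6. [S=[clo(λx. (x x), {loop↦2})] | E={loop↦2} | C=[(λx. (x x)) :: AP] | D=[(∅, ∅, ∅)]]
7. [S=[clo(λx. (x x), {loop↦2}) :: clo(λx. (x x), {loop↦2})] | E={loop↦2} | C=[AP] | D=[(∅, ∅, ∅)]]
8. [S=∅ | E={x↦clo(λx. (x x), {loop↦2}), loop↦2} | C=[(x x)] | D=[(∅, {loop↦2}, ∅) :: (∅, ∅, ∅)]]
9. [S=∅ | E={x↦clo(λx. (x x), {loop↦2}), loop↦2} | C=[x :: x :: AP] | D=[(∅, {loop↦2}, ∅) :: (∅, ∅, ∅)]]
10. [S=[clo(λx. (x x), {loop↦2})] | E={x↦clo(λx. (x x), {loop↦2}), loop↦2} | C=[x :: AP] | D=[(∅, {loop↦2}, ∅) :: (∅, ∅, ∅)]]
11. [S=[clo(λx. (x x), {loop↦2}) :: clo(λx. (x x), {loop↦2})] | E={x↦clo(λx. (x x), {loop↦2}), loop↦2} | C=[AP] | D=[(∅, {loop↦2}, ∅) :: (∅, ∅, ∅)]]
12. [S=∅ | E={x↦clo(λx. (x x), {loop↦2}), loop↦2} | C=[(x x)] | D=[(∅, {x↦clo(λx. (x x), {loop↦2}), loop↦2}, ∅) :: (∅, {loop↦2}, ∅) :: (∅, ∅, ∅)]]
13. [S=∅ | E={x↦clo(λx. (x x), {loop↦2}), loop↦2} | C=[x :: x :: AP] | D=[(∅, {x↦clo(λx. (x x), {loop↦2}), loop↦2}, ∅) :: (∅, {loop↦2}, ∅) :: (∅, ∅, ∅)]]
14. [S=[clo(λx. (x x), {loop↦2})] | E={x↦clo(λx. (x x), {loop↦2}), loop↦2} | C=[x :: AP] | D=[(∅, {x↦clo(λx. (x x), {loop↦2}), loop↦2}, ∅) :: (∅, {loop↦2}, ∅) :: (∅, ∅, ∅)]]
→ 14 transitions taken and the configuration is still not final: no result within 14 steps

Answer: DIVERGES (no final state within 14 steps)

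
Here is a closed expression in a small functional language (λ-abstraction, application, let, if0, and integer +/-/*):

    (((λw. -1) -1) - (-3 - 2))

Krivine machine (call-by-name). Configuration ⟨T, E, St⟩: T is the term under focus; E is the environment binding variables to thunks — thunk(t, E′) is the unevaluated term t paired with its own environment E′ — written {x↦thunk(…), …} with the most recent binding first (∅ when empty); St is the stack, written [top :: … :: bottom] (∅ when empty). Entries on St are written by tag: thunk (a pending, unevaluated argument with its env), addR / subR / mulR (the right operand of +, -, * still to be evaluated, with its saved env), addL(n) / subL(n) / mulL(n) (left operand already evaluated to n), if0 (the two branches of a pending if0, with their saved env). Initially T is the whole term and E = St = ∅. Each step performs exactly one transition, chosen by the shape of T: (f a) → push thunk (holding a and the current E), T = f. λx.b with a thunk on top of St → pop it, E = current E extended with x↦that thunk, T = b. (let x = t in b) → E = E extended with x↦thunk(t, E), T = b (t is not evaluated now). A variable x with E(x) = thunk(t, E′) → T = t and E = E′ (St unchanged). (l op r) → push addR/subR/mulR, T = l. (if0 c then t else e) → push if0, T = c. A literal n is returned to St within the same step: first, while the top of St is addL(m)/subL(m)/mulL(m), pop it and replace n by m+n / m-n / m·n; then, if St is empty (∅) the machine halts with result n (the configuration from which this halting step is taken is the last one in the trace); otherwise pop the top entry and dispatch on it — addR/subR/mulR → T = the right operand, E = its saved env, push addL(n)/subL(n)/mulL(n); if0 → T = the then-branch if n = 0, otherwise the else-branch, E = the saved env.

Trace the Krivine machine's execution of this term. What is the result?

Answer: 4

Derivation:
t=0: <T=(((λw. -1) -1) - (-3 - 2)), E=∅, St=∅>
t=1: <T=((λw. -1) -1), E=∅, St=[subR]>
t=2: <T=(λw. -1), E=∅, St=[thunk :: subR]>
t=3: <T=-1, E={w↦thunk(-1, ∅)}, St=[subR]>
t=4: <T=(-3 - 2), E=∅, St=[subL(-1)]>
t=5: <T=-3, E=∅, St=[subR :: subL(-1)]>
t=6: <T=2, E=∅, St=[subL(-3) :: subL(-1)]>
→ final value 4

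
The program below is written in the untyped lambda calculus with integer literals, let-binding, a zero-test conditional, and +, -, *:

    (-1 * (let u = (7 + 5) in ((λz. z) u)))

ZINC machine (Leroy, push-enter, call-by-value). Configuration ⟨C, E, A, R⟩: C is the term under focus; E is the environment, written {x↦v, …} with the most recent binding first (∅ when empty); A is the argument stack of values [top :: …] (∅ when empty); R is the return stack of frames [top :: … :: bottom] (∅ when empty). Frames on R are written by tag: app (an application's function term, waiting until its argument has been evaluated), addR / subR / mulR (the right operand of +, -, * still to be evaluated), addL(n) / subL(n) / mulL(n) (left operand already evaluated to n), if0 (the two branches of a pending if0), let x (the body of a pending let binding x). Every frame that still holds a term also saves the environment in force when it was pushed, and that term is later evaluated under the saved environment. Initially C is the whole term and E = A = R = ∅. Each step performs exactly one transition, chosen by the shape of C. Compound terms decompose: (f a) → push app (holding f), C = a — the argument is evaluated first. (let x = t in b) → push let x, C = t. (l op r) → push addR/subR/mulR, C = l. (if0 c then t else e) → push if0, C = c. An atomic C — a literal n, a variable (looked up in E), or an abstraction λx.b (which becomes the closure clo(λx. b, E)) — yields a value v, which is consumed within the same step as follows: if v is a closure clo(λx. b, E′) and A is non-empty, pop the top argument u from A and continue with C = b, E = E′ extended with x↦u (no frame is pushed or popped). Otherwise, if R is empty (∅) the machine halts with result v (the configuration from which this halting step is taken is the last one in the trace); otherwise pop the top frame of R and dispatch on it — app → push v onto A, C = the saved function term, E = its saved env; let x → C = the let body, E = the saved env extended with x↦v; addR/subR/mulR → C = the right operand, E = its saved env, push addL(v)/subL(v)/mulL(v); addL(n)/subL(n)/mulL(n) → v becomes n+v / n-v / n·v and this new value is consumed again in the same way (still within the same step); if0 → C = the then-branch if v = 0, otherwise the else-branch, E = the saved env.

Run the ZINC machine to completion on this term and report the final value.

Answer: -12

Execution trace:
0. ⟨C=(-1 * (let u = (7 + 5) in ((λz. z) u))); E=∅; A=∅; R=∅⟩
1. ⟨C=-1; E=∅; A=∅; R=[mulR]⟩
2. ⟨C=(let u = (7 + 5) in ((λz. z) u)); E=∅; A=∅; R=[mulL(-1)]⟩
3. ⟨C=(7 + 5); E=∅; A=∅; R=[let u :: mulL(-1)]⟩
4. ⟨C=7; E=∅; A=∅; R=[addR :: let u :: mulL(-1)]⟩
5. ⟨C=5; E=∅; A=∅; R=[addL(7) :: let u :: mulL(-1)]⟩
6. ⟨C=((λz. z) u); E={u↦12}; A=∅; R=[mulL(-1)]⟩
7. ⟨C=u; E={u↦12}; A=∅; R=[app :: mulL(-1)]⟩
8. ⟨C=(λz. z); E={u↦12}; A=[12]; R=[mulL(-1)]⟩
9. ⟨C=z; E={z↦12, u↦12}; A=∅; R=[mulL(-1)]⟩
→ final value -12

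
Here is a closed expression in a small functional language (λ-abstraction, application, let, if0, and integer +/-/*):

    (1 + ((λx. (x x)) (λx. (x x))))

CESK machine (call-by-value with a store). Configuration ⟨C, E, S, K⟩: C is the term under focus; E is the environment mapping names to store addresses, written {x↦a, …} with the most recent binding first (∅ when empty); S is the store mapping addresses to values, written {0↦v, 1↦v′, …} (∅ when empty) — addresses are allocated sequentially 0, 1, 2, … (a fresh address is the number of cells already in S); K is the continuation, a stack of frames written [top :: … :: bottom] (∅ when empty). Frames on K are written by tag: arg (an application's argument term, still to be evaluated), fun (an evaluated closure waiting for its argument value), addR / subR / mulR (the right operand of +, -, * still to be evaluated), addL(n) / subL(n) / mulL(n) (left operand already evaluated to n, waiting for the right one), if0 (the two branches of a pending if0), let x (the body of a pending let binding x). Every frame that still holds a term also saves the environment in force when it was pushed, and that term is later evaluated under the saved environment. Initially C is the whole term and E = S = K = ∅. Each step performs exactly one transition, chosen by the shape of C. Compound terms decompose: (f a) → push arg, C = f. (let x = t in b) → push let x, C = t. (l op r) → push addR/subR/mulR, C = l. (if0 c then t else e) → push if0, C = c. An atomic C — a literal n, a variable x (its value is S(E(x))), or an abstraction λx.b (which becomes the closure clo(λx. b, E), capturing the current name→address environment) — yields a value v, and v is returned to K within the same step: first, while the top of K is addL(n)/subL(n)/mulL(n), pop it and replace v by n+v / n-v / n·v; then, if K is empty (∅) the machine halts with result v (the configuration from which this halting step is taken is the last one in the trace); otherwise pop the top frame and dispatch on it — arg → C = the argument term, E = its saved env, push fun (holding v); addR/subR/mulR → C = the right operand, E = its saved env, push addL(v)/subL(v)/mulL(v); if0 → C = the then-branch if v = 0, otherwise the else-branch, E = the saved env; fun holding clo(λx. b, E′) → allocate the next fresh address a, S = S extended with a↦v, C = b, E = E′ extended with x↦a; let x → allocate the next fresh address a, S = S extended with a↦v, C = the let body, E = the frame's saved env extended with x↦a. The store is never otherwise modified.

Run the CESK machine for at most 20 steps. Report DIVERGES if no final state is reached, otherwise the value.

[0] <C=(1 + ((λx. (x x)) (λx. (x x)))), E=∅, S=∅, K=∅>
[1] <C=1, E=∅, S=∅, K=[addR]>
[2] <C=((λx. (x x)) (λx. (x x))), E=∅, S=∅, K=[addL(1)]>
[3] <C=(λx. (x x)), E=∅, S=∅, K=[arg :: addL(1)]>
[4] <C=(λx. (x x)), E=∅, S=∅, K=[fun :: addL(1)]>
[5] <C=(x x), E={x↦0}, S={0↦clo(λx. (x x), ∅)}, K=[addL(1)]>
[6] <C=x, E={x↦0}, S={0↦clo(λx. (x x), ∅)}, K=[arg :: addL(1)]>
[7] <C=x, E={x↦0}, S={0↦clo(λx. (x x), ∅)}, K=[fun :: addL(1)]>
[8] <C=(x x), E={x↦1}, S={0↦clo(λx. (x x), ∅), 1↦clo(λx. (x x), ∅)}, K=[addL(1)]>
[9] <C=x, E={x↦1}, S={0↦clo(λx. (x x), ∅), 1↦clo(λx. (x x), ∅)}, K=[arg :: addL(1)]>
[10] <C=x, E={x↦1}, S={0↦clo(λx. (x x), ∅), 1↦clo(λx. (x x), ∅)}, K=[fun :: addL(1)]>
[11] <C=(x x), E={x↦2}, S={0↦clo(λx. (x x), ∅), 1↦clo(λx. (x x), ∅), 2↦clo(λx. (x x), ∅)}, K=[addL(1)]>
[12] <C=x, E={x↦2}, S={0↦clo(λx. (x x), ∅), 1↦clo(λx. (x x), ∅), 2↦clo(λx. (x x), ∅)}, K=[arg :: addL(1)]>
[13] <C=x, E={x↦2}, S={0↦clo(λx. (x x), ∅), 1↦clo(λx. (x x), ∅), 2↦clo(λx. (x x), ∅)}, K=[fun :: addL(1)]>
[14] <C=(x x), E={x↦3}, S={0↦clo(λx. (x x), ∅), 1↦clo(λx. (x x), ∅), 2↦clo(λx. (x x), ∅), 3↦clo(λx. (x x), ∅)}, K=[addL(1)]>
[15] <C=x, E={x↦3}, S={0↦clo(λx. (x x), ∅), 1↦clo(λx. (x x), ∅), 2↦clo(λx. (x x), ∅), 3↦clo(λx. (x x), ∅)}, K=[arg :: addL(1)]>
[16] <C=x, E={x↦3}, S={0↦clo(λx. (x x), ∅), 1↦clo(λx. (x x), ∅), 2↦clo(λx. (x x), ∅), 3↦clo(λx. (x x), ∅)}, K=[fun :: addL(1)]>
[17] <C=(x x), E={x↦4}, S={0↦clo(λx. (x x), ∅), 1↦clo(λx. (x x), ∅), 2↦clo(λx. (x x), ∅), 3↦clo(λx. (x x), ∅), 4↦clo(λx. (x x), ∅)}, K=[addL(1)]>
[18] <C=x, E={x↦4}, S={0↦clo(λx. (x x), ∅), 1↦clo(λx. (x x), ∅), 2↦clo(λx. (x x), ∅), 3↦clo(λx. (x x), ∅), 4↦clo(λx. (x x), ∅)}, K=[arg :: addL(1)]>
[19] <C=x, E={x↦4}, S={0↦clo(λx. (x x), ∅), 1↦clo(λx. (x x), ∅), 2↦clo(λx. (x x), ∅), 3↦clo(λx. (x x), ∅), 4↦clo(λx. (x x), ∅)}, K=[fun :: addL(1)]>
[20] <C=(x x), E={x↦5}, S={0↦clo(λx. (x x), ∅), 1↦clo(λx. (x x), ∅), 2↦clo(λx. (x x), ∅), 3↦clo(λx. (x x), ∅), 4↦clo(λx. (x x), ∅), 5↦clo(λx. (x x), ∅)}, K=[addL(1)]>
→ 20 transitions taken and the configuration is still not final: no result within 20 steps

Answer: DIVERGES (no final state within 20 steps)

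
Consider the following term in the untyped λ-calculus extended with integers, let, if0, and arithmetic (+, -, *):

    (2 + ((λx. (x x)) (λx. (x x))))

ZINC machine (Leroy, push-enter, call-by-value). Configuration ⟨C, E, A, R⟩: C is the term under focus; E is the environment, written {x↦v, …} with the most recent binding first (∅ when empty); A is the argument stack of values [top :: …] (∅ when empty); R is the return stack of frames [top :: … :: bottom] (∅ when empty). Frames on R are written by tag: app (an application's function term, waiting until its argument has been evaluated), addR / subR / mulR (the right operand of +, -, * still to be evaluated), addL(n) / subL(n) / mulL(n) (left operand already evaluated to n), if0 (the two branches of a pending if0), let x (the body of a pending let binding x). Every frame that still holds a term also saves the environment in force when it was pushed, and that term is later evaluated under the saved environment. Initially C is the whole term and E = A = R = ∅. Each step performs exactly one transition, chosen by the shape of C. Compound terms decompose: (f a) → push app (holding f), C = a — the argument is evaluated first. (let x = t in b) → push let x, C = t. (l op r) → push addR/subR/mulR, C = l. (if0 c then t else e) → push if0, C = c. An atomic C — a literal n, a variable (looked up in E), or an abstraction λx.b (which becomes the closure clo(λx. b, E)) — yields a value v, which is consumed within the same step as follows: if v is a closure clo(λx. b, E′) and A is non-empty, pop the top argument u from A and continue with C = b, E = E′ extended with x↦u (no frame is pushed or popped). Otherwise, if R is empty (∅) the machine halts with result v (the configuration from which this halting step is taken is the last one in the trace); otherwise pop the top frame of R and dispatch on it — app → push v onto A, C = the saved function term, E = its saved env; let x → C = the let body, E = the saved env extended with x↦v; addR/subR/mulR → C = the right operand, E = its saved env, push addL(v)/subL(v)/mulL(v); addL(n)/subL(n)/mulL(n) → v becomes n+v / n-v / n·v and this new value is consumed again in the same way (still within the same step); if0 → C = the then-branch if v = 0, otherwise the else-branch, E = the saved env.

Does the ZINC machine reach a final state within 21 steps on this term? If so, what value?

0. ⟨C=(2 + ((λx. (x x)) (λx. (x x)))); E=∅; A=∅; R=∅⟩
1. ⟨C=2; E=∅; A=∅; R=[addR]⟩
2. ⟨C=((λx. (x x)) (λx. (x x))); E=∅; A=∅; R=[addL(2)]⟩
3. ⟨C=(λx. (x x)); E=∅; A=∅; R=[app :: addL(2)]⟩
4. ⟨C=(λx. (x x)); E=∅; A=[clo(λx. (x x), ∅)]; R=[addL(2)]⟩
5. ⟨C=(x x); E={x↦clo(λx. (x x), ∅)}; A=∅; R=[addL(2)]⟩
6. ⟨C=x; E={x↦clo(λx. (x x), ∅)}; A=∅; R=[app :: addL(2)]⟩
7. ⟨C=x; E={x↦clo(λx. (x x), ∅)}; A=[clo(λx. (x x), ∅)]; R=[addL(2)]⟩
… configuration repeats with period 3 (steps 5–7 recur indefinitely) …

Answer: DIVERGES (no final state within 21 steps)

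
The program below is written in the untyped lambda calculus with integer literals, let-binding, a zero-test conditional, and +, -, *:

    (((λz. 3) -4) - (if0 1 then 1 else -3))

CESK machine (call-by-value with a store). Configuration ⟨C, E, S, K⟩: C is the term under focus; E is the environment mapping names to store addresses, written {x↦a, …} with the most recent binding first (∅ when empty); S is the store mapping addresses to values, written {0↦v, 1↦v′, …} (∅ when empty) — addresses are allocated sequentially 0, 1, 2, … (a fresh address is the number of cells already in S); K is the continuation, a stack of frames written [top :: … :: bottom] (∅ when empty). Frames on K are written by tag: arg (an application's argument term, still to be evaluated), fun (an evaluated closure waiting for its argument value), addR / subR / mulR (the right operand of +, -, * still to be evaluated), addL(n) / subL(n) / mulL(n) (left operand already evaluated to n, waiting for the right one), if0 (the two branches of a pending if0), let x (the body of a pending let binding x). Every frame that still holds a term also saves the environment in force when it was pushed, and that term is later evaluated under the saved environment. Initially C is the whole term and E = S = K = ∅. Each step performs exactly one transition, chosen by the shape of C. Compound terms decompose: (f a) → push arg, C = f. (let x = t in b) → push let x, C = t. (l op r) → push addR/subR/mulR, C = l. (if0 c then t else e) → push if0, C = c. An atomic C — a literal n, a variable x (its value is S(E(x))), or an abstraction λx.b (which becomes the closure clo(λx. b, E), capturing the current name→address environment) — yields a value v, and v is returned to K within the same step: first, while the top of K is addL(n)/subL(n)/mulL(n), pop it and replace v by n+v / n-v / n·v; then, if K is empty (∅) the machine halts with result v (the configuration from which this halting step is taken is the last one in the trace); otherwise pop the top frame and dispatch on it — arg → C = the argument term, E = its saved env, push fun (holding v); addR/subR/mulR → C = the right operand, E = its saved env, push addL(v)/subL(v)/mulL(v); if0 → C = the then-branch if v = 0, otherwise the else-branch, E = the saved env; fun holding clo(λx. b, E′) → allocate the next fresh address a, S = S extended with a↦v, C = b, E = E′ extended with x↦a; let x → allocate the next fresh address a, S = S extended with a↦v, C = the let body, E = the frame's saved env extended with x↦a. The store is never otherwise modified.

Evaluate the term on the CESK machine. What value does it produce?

Answer: 6

Derivation:
[0] <C=(((λz. 3) -4) - (if0 1 then 1 else -3)), E=∅, S=∅, K=∅>
[1] <C=((λz. 3) -4), E=∅, S=∅, K=[subR]>
[2] <C=(λz. 3), E=∅, S=∅, K=[arg :: subR]>
[3] <C=-4, E=∅, S=∅, K=[fun :: subR]>
[4] <C=3, E={z↦0}, S={0↦-4}, K=[subR]>
[5] <C=(if0 1 then 1 else -3), E=∅, S={0↦-4}, K=[subL(3)]>
[6] <C=1, E=∅, S={0↦-4}, K=[if0 :: subL(3)]>
[7] <C=-3, E=∅, S={0↦-4}, K=[subL(3)]>
→ final value 6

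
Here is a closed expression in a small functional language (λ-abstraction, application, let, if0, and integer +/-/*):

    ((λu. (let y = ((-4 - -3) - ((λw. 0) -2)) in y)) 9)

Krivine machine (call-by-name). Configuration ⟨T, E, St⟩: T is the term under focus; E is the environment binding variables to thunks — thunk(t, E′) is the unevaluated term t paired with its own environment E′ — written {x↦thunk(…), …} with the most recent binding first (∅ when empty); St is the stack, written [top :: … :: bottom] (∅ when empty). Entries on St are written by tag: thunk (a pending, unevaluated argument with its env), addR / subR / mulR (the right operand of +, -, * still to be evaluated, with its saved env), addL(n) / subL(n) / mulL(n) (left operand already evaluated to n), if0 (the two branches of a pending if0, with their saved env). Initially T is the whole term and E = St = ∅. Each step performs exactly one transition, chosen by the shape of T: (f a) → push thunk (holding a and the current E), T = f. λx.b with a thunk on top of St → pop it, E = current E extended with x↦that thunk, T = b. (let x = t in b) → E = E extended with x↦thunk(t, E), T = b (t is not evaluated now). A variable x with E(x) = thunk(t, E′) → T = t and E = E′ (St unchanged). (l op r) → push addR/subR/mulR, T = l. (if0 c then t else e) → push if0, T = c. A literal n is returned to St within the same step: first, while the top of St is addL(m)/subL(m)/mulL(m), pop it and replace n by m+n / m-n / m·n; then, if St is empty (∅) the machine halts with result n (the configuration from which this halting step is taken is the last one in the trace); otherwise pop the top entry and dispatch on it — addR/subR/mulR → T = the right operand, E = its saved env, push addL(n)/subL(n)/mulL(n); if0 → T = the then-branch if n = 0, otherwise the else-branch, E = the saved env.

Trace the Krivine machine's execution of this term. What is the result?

t=0: <T=((λu. (let y = ((-4 - -3) - ((λw. 0) -2)) in y)) 9), E=∅, St=∅>
t=1: <T=(λu. (let y = ((-4 - -3) - ((λw. 0) -2)) in y)), E=∅, St=[thunk]>
t=2: <T=(let y = ((-4 - -3) - ((λw. 0) -2)) in y), E={u↦thunk(9, ∅)}, St=∅>
t=3: <T=y, E={y↦thunk(((-4 - -3) - ((λw. 0) -2)), {u↦thunk(9, ∅)}), u↦thunk(9, ∅)}, St=∅>
t=4: <T=((-4 - -3) - ((λw. 0) -2)), E={u↦thunk(9, ∅)}, St=∅>
t=5: <T=(-4 - -3), E={u↦thunk(9, ∅)}, St=[subR]>
t=6: <T=-4, E={u↦thunk(9, ∅)}, St=[subR :: subR]>
t=7: <T=-3, E={u↦thunk(9, ∅)}, St=[subL(-4) :: subR]>
t=8: <T=((λw. 0) -2), E={u↦thunk(9, ∅)}, St=[subL(-1)]>
t=9: <T=(λw. 0), E={u↦thunk(9, ∅)}, St=[thunk :: subL(-1)]>
t=10: <T=0, E={w↦thunk(-2, {u↦thunk(9, ∅)}), u↦thunk(9, ∅)}, St=[subL(-1)]>
→ final value -1

Answer: -1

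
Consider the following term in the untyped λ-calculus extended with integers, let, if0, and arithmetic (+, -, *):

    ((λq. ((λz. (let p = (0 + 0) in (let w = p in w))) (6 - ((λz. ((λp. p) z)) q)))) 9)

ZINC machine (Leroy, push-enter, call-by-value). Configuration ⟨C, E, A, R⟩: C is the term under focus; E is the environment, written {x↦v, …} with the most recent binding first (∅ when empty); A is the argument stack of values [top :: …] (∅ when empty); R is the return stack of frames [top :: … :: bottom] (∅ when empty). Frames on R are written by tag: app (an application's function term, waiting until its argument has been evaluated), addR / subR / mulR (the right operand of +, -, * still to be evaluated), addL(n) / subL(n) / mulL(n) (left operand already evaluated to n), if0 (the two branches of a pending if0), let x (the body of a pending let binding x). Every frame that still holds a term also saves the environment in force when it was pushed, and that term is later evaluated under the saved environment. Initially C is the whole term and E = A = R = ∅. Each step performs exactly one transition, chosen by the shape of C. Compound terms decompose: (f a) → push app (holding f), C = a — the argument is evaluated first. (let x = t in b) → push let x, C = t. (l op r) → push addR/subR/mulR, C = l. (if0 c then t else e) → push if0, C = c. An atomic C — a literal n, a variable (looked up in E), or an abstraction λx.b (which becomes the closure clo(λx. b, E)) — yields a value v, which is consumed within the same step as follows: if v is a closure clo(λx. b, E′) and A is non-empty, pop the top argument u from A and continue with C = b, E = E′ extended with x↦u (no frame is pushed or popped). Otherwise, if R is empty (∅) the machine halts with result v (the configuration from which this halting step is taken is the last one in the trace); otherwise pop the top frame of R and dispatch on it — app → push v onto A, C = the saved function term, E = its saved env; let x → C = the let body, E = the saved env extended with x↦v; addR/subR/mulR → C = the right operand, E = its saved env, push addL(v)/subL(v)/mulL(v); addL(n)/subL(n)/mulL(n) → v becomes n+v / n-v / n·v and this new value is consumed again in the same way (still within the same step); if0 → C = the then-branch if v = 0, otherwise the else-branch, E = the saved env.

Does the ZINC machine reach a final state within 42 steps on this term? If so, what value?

Answer: 0

Execution trace:
0. [C=((λq. ((λz. (let p = (0 + 0) in (let w = p in w))) (6 - ((λz. ((λp. p) z)) q)))) 9) | E=∅ | A=∅ | R=∅]
1. [C=9 | E=∅ | A=∅ | R=[app]]
2. [C=(λq. ((λz. (let p = (0 + 0) in (let w = p in w))) (6 - ((λz. ((λp. p) z)) q)))) | E=∅ | A=[9] | R=∅]
3. [C=((λz. (let p = (0 + 0) in (let w = p in w))) (6 - ((λz. ((λp. p) z)) q))) | E={q↦9} | A=∅ | R=∅]
4. [C=(6 - ((λz. ((λp. p) z)) q)) | E={q↦9} | A=∅ | R=[app]]
5. [C=6 | E={q↦9} | A=∅ | R=[subR :: app]]
6. [C=((λz. ((λp. p) z)) q) | E={q↦9} | A=∅ | R=[subL(6) :: app]]
7. [C=q | E={q↦9} | A=∅ | R=[app :: subL(6) :: app]]
8. [C=(λz. ((λp. p) z)) | E={q↦9} | A=[9] | R=[subL(6) :: app]]
9. [C=((λp. p) z) | E={z↦9, q↦9} | A=∅ | R=[subL(6) :: app]]
10. [C=z | E={z↦9, q↦9} | A=∅ | R=[app :: subL(6) :: app]]
11. [C=(λp. p) | E={z↦9, q↦9} | A=[9] | R=[subL(6) :: app]]
12. [C=p | E={p↦9, z↦9, q↦9} | A=∅ | R=[subL(6) :: app]]
13. [C=(λz. (let p = (0 + 0) in (let w = p in w))) | E={q↦9} | A=[-3] | R=∅]
14. [C=(let p = (0 + 0) in (let w = p in w)) | E={z↦-3, q↦9} | A=∅ | R=∅]
15. [C=(0 + 0) | E={z↦-3, q↦9} | A=∅ | R=[let p]]
16. [C=0 | E={z↦-3, q↦9} | A=∅ | R=[addR :: let p]]
17. [C=0 | E={z↦-3, q↦9} | A=∅ | R=[addL(0) :: let p]]
18. [C=(let w = p in w) | E={p↦0, z↦-3, q↦9} | A=∅ | R=∅]
19. [C=p | E={p↦0, z↦-3, q↦9} | A=∅ | R=[let w]]
20. [C=w | E={w↦0, p↦0, z↦-3, q↦9} | A=∅ | R=∅]
→ final value 0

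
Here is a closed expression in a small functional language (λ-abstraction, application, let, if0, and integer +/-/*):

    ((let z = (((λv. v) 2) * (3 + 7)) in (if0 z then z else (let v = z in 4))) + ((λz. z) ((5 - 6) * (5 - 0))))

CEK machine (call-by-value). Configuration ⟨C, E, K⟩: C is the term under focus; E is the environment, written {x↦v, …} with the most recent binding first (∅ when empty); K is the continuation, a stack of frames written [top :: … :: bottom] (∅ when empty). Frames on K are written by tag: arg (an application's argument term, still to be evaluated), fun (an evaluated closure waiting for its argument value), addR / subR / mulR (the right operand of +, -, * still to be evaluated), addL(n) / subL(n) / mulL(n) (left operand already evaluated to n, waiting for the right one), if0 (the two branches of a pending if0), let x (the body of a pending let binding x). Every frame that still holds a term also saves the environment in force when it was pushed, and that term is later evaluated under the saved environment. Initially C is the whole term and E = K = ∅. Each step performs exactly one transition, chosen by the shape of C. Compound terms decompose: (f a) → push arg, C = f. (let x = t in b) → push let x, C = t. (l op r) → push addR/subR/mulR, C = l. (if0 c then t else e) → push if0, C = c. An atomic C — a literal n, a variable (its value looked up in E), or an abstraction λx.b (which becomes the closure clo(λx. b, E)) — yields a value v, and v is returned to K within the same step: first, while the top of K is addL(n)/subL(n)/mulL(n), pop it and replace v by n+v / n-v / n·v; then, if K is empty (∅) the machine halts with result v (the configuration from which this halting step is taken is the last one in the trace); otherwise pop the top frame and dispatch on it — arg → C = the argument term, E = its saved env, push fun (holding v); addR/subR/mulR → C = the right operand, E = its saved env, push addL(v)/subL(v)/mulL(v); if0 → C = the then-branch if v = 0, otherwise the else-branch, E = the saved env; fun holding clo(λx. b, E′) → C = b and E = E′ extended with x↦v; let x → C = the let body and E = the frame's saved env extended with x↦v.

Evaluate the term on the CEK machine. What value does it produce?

[0] [C=((let z = (((λv. v) 2) * (3 + 7)) in (if0 z then z else (let v = z in 4))) + ((λz. z) ((5 - 6) * (5 - 0)))) | E=∅ | K=∅]
[1] [C=(let z = (((λv. v) 2) * (3 + 7)) in (if0 z then z else (let v = z in 4))) | E=∅ | K=[addR]]
[2] [C=(((λv. v) 2) * (3 + 7)) | E=∅ | K=[let z :: addR]]
[3] [C=((λv. v) 2) | E=∅ | K=[mulR :: let z :: addR]]
[4] [C=(λv. v) | E=∅ | K=[arg :: mulR :: let z :: addR]]
[5] [C=2 | E=∅ | K=[fun :: mulR :: let z :: addR]]
[6] [C=v | E={v↦2} | K=[mulR :: let z :: addR]]
[7] [C=(3 + 7) | E=∅ | K=[mulL(2) :: let z :: addR]]
[8] [C=3 | E=∅ | K=[addR :: mulL(2) :: let z :: addR]]
[9] [C=7 | E=∅ | K=[addL(3) :: mulL(2) :: let z :: addR]]
[10] [C=(if0 z then z else (let v = z in 4)) | E={z↦20} | K=[addR]]
[11] [C=z | E={z↦20} | K=[if0 :: addR]]
[12] [C=(let v = z in 4) | E={z↦20} | K=[addR]]
[13] [C=z | E={z↦20} | K=[let v :: addR]]
[14] [C=4 | E={v↦20, z↦20} | K=[addR]]
[15] [C=((λz. z) ((5 - 6) * (5 - 0))) | E=∅ | K=[addL(4)]]
[16] [C=(λz. z) | E=∅ | K=[arg :: addL(4)]]
[17] [C=((5 - 6) * (5 - 0)) | E=∅ | K=[fun :: addL(4)]]
[18] [C=(5 - 6) | E=∅ | K=[mulR :: fun :: addL(4)]]
[19] [C=5 | E=∅ | K=[subR :: mulR :: fun :: addL(4)]]
[20] [C=6 | E=∅ | K=[subL(5) :: mulR :: fun :: addL(4)]]
[21] [C=(5 - 0) | E=∅ | K=[mulL(-1) :: fun :: addL(4)]]
[22] [C=5 | E=∅ | K=[subR :: mulL(-1) :: fun :: addL(4)]]
[23] [C=0 | E=∅ | K=[subL(5) :: mulL(-1) :: fun :: addL(4)]]
[24] [C=z | E={z↦-5} | K=[addL(4)]]
→ final value -1

Answer: -1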